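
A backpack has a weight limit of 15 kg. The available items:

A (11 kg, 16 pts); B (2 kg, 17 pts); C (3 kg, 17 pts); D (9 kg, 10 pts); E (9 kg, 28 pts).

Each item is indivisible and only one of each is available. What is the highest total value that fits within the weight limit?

62 pts

This is a 0/1 knapsack; check combinations near the capacity.
- B+C+E: weight 2+3+9=14, value 17+17+28=62
- B+E: weight 2+9=11, value 17+28=45
- C+E: weight 3+9=12, value 17+28=45
Best: 62 pts.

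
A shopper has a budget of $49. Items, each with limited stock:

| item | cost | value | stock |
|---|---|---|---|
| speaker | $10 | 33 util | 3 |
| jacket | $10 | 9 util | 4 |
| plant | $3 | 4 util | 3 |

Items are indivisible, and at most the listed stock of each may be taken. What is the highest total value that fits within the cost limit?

120 util

Top feasible selections:
- 3×speaker + 1×jacket + 3×plant: cost 49, value 120
- 3×speaker + 1×jacket + 2×plant: cost 46, value 116
- 3×speaker + 1×jacket + 1×plant: cost 43, value 112
Best: 120 util.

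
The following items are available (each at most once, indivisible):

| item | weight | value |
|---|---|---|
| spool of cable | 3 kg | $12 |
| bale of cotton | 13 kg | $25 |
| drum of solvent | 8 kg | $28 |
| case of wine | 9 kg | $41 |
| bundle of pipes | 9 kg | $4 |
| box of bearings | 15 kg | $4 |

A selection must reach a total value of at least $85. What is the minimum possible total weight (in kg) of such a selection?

29

Subsets with value ≥ 85, sorted by total weight:
- spool of cable+drum of solvent+case of wine+bundle of pipes: weight 29, value 85
- bale of cotton+drum of solvent+case of wine: weight 30, value 94
- spool of cable+bale of cotton+drum of solvent+case of wine: weight 33, value 106
Minimum weight: 29 kg.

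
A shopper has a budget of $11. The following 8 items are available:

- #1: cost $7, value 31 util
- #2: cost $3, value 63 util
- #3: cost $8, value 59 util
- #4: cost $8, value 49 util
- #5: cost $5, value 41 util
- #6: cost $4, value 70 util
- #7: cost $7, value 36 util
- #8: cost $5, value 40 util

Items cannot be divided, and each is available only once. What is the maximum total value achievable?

Check high-value combinations within $11:
- #2+#6: cost 3+4=7, value 63+70=133
- #2+#3: cost 3+8=11, value 63+59=122
- #2+#4: cost 3+8=11, value 63+49=112
- #5+#6: cost 5+4=9, value 41+70=111
Best: 133 util.

133 util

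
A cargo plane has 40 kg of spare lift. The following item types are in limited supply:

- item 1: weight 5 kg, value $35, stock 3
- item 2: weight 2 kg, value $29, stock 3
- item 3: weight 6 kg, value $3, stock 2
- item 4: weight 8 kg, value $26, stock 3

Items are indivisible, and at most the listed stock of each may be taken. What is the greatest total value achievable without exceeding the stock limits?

$244

Top feasible selections:
- 3×item 1 + 3×item 2 + 2×item 4: weight 37, value 244
- 2×item 1 + 3×item 2 + 3×item 4: weight 40, value 235
- 3×item 1 + 3×item 2 + 1×item 3 + 1×item 4: weight 35, value 221
- 3×item 1 + 3×item 2 + 1×item 4: weight 29, value 218
Best: $244.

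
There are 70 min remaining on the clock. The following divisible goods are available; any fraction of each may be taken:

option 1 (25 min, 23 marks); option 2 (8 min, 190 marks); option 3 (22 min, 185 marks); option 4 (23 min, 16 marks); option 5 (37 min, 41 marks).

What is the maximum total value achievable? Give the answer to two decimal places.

Take in order of value per unit:
- option 2 (190/8 per unit): all 8 → value 190, running total 190.00
- option 3 (185/22 per unit): all 22 → value 185, running total 375.00
- option 5 (41/37 per unit): all 37 → value 41, running total 416.00
- option 1 (23/25 per unit): 3 of 25 → value 3×23/25 = 2.7600, running total 418.76
Total 418.76.

418.76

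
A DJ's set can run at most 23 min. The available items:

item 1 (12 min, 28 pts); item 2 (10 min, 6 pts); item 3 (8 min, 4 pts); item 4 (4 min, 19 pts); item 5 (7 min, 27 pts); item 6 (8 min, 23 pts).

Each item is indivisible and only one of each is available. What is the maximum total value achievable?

This is a 0/1 knapsack; check combinations near the capacity.
- item 1+item 4+item 5: duration 12+4+7=23, value 28+19+27=74
- item 4+item 5+item 6: duration 4+7+8=19, value 19+27+23=69
- item 1+item 5: duration 12+7=19, value 28+27=55
- item 3+item 5+item 6: duration 8+7+8=23, value 4+27+23=54
- item 2+item 4+item 5: duration 10+4+7=21, value 6+19+27=52
Best: 74 pts.

74 pts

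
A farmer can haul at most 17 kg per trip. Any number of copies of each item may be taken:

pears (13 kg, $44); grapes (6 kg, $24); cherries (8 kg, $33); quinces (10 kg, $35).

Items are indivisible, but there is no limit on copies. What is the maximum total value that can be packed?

$66

Best value-per-unit is cherries at 33/8, and filling with it alone uses weight 2×8=16. No mix of the others beats 2×33 = 66.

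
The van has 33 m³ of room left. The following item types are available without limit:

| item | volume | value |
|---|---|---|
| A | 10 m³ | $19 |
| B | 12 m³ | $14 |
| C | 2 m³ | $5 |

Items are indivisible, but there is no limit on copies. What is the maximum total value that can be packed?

Best value-per-unit is C at 5/2, and filling with it alone uses volume 16×2=32. No mix of the others beats 16×5 = 80.

$80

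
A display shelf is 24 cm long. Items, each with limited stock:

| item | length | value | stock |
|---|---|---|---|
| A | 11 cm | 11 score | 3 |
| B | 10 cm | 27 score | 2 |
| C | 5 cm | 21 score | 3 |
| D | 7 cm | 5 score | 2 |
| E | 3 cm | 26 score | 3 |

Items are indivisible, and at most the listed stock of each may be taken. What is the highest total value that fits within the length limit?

141 score

Top feasible selections:
- 3×C + 3×E: length 24, value 141
- 1×B + 1×C + 3×E: length 24, value 126
- 2×C + 3×E: length 19, value 120
- 3×C + 2×E: length 21, value 115
Best: 141 score.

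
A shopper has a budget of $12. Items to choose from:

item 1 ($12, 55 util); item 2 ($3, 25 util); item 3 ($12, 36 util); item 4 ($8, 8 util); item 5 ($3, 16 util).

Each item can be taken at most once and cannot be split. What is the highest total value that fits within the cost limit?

55 util

Check high-value combinations within $12:
- item 1: cost 12, value 55
- item 2+item 5: cost 3+3=6, value 25+16=41
- item 3: cost 12, value 36
Best: 55 util.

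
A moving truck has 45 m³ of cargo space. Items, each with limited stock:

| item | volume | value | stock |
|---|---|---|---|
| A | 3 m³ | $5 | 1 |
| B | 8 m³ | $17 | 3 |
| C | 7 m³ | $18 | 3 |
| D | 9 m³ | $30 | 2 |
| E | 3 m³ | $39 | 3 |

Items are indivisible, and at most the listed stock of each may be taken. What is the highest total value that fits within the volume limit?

Best selections within volume 45 and stock limits:
- 1×A + 2×C + 2×D + 3×E: volume 44, value 218
- 1×A + 1×B + 1×C + 2×D + 3×E: volume 45, value 217
Best: $218.

$218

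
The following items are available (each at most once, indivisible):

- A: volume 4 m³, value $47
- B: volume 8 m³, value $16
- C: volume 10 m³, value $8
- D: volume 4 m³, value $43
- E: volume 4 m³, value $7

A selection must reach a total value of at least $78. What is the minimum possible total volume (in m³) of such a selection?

8

Subsets with value ≥ 78, sorted by total volume:
- A+D: volume 8, value 90
- A+D+E: volume 12, value 97
- A+B+D: volume 16, value 106
Minimum volume: 8 m³.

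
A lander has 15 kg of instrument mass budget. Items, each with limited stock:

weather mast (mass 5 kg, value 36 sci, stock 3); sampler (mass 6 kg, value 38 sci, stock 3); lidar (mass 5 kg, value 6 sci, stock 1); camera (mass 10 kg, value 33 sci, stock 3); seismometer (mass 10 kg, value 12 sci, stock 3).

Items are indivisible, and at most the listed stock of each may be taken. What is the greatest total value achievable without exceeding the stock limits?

108 sci

Best selections within mass 15 and stock limits:
- 3×weather mast: mass 15, value 108
- 2×weather mast + 1×lidar: mass 15, value 78
Best: 108 sci.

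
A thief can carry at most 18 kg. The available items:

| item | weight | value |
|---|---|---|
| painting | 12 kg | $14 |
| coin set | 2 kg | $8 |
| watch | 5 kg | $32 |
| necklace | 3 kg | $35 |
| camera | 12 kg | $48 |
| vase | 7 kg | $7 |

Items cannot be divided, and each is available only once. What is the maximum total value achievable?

Check high-value combinations within 18 kg:
- coin set+necklace+camera: weight 2+3+12=17, value 8+35+48=91
- necklace+camera: weight 3+12=15, value 35+48=83
- coin set+watch+necklace+vase: weight 2+5+3+7=17, value 8+32+35+7=82
- watch+camera: weight 5+12=17, value 32+48=80
Best: $91.

$91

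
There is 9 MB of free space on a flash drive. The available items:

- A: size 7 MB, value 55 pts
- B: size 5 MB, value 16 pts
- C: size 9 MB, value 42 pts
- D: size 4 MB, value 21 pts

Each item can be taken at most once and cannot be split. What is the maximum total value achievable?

This is a 0/1 knapsack; check combinations near the capacity.
- A: size 7, value 55
- C: size 9, value 42
- B+D: size 5+4=9, value 16+21=37
Best: 55 pts.

55 pts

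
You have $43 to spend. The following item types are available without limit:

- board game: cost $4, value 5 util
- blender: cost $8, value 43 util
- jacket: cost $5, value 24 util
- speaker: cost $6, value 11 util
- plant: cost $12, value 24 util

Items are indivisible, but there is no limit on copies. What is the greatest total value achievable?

220 util

Best value-per-unit is blender at 43/8; filling with it alone gives 5×43 = 215.
Optimal mix: 4×blender + 2×jacket → cost 42, value 220.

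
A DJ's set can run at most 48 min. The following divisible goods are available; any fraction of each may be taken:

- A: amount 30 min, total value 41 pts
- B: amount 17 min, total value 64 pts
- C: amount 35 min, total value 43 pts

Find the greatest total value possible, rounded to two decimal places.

Take in order of value per unit:
- B (64/17 per unit): all 17 → value 64, running total 64.00
- A (41/30 per unit): all 30 → value 41, running total 105.00
- C (43/35 per unit): 1 of 35 → value 1×43/35 = 1.2286, running total 106.23
Total 106.23.

106.23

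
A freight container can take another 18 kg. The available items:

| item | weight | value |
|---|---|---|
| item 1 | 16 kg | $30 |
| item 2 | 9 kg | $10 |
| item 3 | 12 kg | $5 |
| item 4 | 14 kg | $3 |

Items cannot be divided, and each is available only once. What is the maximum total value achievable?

Check high-value combinations within 18 kg:
- item 1: weight 16, value 30
- item 2: weight 9, value 10
- item 3: weight 12, value 5
- item 4: weight 14, value 3
Best: $30.

$30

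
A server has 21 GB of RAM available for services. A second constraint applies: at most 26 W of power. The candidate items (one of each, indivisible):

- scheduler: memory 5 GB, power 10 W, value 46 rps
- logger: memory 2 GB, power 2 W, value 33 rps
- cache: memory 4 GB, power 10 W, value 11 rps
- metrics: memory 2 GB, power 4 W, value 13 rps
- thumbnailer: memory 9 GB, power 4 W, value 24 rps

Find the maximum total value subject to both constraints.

116 rps

Feasible sets respecting both limits:
- scheduler+logger+metrics+thumbnailer: memory 18, power 20, value 116
- scheduler+logger+cache+thumbnailer: memory 20, power 26, value 114
- scheduler+logger+cache+metrics: memory 13, power 26, value 103
Best: 116 rps.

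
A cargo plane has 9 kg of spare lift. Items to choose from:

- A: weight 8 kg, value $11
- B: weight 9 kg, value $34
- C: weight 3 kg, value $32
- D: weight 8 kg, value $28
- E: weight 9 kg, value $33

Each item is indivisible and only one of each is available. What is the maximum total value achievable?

Check high-value combinations within 9 kg:
- B: weight 9, value 34
- E: weight 9, value 33
- C: weight 3, value 32
- D: weight 8, value 28
- A: weight 8, value 11
Best: $34.

$34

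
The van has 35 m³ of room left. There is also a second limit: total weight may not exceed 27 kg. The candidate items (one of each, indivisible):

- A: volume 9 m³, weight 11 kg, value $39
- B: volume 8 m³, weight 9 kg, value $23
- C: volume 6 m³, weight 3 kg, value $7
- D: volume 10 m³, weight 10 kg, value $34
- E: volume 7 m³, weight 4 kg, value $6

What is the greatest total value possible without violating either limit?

$80

Feasible sets respecting both limits:
- A+C+D: volume 25, weight 24, value 80
- A+D+E: volume 26, weight 25, value 79
- A+B+C+E: volume 30, weight 27, value 75
- A+D: volume 19, weight 21, value 73
Best: $80.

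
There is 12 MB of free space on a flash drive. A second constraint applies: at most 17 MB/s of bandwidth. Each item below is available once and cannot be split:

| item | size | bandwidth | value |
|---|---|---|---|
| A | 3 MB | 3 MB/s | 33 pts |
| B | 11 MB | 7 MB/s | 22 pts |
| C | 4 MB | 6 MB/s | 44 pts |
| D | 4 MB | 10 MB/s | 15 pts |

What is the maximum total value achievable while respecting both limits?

Feasible sets respecting both limits:
- A+C: size 7, bandwidth 9, value 77
- C+D: size 8, bandwidth 16, value 59
- A+D: size 7, bandwidth 13, value 48
Best: 77 pts.

77 pts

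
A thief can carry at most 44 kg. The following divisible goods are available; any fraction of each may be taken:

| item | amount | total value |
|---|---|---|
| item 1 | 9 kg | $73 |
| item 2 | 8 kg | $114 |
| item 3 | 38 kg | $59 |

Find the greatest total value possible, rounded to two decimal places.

Take in order of value per unit:
- item 2 (114/8 per unit): all 8 → value 114, running total 114.00
- item 1 (73/9 per unit): all 9 → value 73, running total 187.00
- item 3 (59/38 per unit): 27 of 38 → value 27×59/38 = 41.9211, running total 228.92
Total 228.92.

228.92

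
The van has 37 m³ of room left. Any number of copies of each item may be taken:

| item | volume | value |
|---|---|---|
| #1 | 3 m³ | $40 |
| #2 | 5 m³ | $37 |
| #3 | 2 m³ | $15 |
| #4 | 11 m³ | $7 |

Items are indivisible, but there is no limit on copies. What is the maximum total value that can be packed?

Best value-per-unit is #1 at 40/3, and filling with it alone uses volume 12×3=36. No mix of the others beats 12×40 = 480.

$480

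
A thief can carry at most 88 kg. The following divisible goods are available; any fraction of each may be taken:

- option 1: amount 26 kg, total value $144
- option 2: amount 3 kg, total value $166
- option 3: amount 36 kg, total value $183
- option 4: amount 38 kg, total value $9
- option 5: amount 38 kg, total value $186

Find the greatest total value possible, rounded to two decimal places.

605.58

Take in order of value per unit:
- option 2 (166/3 per unit): all 3 → value 166, running total 166.00
- option 1 (144/26 per unit): all 26 → value 144, running total 310.00
- option 3 (183/36 per unit): all 36 → value 183, running total 493.00
- option 5 (186/38 per unit): 23 of 38 → value 23×186/38 = 112.5789, running total 605.58
Total 605.58.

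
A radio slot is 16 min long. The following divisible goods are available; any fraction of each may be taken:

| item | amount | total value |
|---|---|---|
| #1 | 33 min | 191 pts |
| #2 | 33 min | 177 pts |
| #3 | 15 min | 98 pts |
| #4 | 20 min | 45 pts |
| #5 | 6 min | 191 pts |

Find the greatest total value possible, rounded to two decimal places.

Take in order of value per unit:
- #5 (191/6 per unit): all 6 → value 191, running total 191.00
- #3 (98/15 per unit): 10 of 15 → value 10×98/15 = 65.3333, running total 256.33
Total 256.33.

256.33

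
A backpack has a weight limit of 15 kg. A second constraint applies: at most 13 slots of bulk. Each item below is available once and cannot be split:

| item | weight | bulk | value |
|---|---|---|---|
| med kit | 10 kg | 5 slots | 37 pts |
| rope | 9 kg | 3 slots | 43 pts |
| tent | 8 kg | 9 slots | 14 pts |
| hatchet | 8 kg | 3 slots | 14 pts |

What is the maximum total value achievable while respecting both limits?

43 pts

Feasible sets respecting both limits:
- rope: weight 9, bulk 3, value 43
- med kit: weight 10, bulk 5, value 37
- tent: weight 8, bulk 9, value 14
- hatchet: weight 8, bulk 3, value 14
Best: 43 pts.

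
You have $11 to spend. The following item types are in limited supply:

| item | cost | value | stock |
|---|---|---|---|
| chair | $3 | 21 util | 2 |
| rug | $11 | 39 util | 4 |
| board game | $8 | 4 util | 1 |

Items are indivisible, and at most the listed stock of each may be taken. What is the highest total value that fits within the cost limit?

42 util

Top feasible selections:
- 2×chair: cost 6, value 42
- 1×rug: cost 11, value 39
- 1×chair + 1×board game: cost 11, value 25
Best: 42 util.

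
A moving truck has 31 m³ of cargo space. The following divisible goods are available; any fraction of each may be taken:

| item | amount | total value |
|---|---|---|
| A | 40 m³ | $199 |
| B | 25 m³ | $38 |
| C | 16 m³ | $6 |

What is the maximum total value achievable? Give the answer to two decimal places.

Take in order of value per unit:
- A (199/40 per unit): 31 of 40 → value 31×199/40 = 154.2250, running total 154.23
Total 154.23.

154.23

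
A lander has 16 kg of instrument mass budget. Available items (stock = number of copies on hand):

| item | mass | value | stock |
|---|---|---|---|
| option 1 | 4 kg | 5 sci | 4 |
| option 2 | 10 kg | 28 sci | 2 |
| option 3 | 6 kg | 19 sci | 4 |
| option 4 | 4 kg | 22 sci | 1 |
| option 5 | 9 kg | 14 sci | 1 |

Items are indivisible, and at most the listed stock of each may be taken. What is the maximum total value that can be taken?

60 sci

Best selections within mass 16 and stock limits:
- 2×option 3 + 1×option 4: mass 16, value 60
- 1×option 2 + 1×option 4: mass 14, value 50
- 1×option 2 + 1×option 3: mass 16, value 47
Best: 60 sci.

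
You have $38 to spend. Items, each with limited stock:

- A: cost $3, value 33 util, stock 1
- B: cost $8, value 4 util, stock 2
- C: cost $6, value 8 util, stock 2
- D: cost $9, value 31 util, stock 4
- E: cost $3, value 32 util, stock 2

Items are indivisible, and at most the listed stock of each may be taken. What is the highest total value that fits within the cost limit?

190 util

Top feasible selections:
- 1×A + 3×D + 2×E: cost 36, value 190
- 1×A + 1×C + 2×D + 2×E: cost 33, value 167
- 1×A + 1×B + 2×D + 2×E: cost 35, value 163
- 1×A + 2×D + 2×E: cost 27, value 159
Best: 190 util.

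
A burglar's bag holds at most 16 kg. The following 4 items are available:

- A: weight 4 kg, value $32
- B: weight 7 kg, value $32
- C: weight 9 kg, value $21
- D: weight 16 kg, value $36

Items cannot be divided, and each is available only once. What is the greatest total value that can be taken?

Check high-value combinations within 16 kg:
- A+B: weight 4+7=11, value 32+32=64
- A+C: weight 4+9=13, value 32+21=53
- B+C: weight 7+9=16, value 32+21=53
Best: $64.

$64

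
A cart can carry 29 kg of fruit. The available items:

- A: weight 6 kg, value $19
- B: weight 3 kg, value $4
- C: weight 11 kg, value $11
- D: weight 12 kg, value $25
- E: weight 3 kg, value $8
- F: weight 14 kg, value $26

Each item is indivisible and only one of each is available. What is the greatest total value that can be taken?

$59

This is a 0/1 knapsack; check combinations near the capacity.
- D+E+F: weight 12+3+14=29, value 25+8+26=59
- A+B+E+F: weight 6+3+3+14=26, value 19+4+8+26=57
- A+B+D+E: weight 6+3+12+3=24, value 19+4+25+8=56
- A+C+D: weight 6+11+12=29, value 19+11+25=55
Best: $59.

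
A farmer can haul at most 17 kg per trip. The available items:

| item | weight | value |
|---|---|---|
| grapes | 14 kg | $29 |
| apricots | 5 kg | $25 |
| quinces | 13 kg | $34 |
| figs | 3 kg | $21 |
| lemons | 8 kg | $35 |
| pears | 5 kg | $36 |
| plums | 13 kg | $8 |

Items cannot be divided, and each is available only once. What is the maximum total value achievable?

This is a 0/1 knapsack; check combinations near the capacity.
- figs+lemons+pears: weight 3+8+5=16, value 21+35+36=92
- apricots+figs+pears: weight 5+3+5=13, value 25+21+36=82
- apricots+figs+lemons: weight 5+3+8=16, value 25+21+35=81
- lemons+pears: weight 8+5=13, value 35+36=71
- apricots+pears: weight 5+5=10, value 25+36=61
Best: $92.

$92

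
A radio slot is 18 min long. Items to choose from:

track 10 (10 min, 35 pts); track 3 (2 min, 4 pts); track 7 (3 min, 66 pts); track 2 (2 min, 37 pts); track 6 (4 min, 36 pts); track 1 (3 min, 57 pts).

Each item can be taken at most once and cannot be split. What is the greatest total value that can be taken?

200 pts

Check high-value combinations within 18 min:
- track 3+track 7+track 2+track 6+track 1: duration 2+3+2+4+3=14, value 4+66+37+36+57=200
- track 7+track 2+track 6+track 1: duration 3+2+4+3=12, value 66+37+36+57=196
- track 10+track 7+track 2+track 1: duration 10+3+2+3=18, value 35+66+37+57=195
Best: 200 pts.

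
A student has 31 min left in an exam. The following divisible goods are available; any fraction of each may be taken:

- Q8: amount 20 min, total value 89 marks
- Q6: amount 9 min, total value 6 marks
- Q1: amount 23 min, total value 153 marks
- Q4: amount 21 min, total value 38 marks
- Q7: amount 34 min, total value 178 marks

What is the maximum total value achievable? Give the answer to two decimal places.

194.88

Take in order of value per unit:
- Q1 (153/23 per unit): all 23 → value 153, running total 153.00
- Q7 (178/34 per unit): 8 of 34 → value 8×178/34 = 41.8824, running total 194.88
Total 194.88.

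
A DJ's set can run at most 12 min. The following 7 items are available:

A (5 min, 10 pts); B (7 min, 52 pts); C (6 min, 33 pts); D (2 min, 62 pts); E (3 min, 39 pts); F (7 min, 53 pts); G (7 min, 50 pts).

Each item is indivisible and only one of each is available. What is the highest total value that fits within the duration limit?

154 pts

Check high-value combinations within 12 min:
- D+E+F: duration 2+3+7=12, value 62+39+53=154
- B+D+E: duration 7+2+3=12, value 52+62+39=153
- D+E+G: duration 2+3+7=12, value 62+39+50=151
- C+D+E: duration 6+2+3=11, value 33+62+39=134
- D+F: duration 2+7=9, value 62+53=115
Best: 154 pts.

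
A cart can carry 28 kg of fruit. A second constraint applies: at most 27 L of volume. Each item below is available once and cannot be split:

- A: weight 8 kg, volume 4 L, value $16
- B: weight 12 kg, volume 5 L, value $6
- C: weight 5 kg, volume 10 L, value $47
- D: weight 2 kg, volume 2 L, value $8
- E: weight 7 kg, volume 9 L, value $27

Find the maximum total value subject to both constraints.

Feasible sets respecting both limits:
- A+C+D+E: weight 22, volume 25, value 98
- A+C+E: weight 20, volume 23, value 90
- B+C+D+E: weight 26, volume 26, value 88
- C+D+E: weight 14, volume 21, value 82
Best: $98.

$98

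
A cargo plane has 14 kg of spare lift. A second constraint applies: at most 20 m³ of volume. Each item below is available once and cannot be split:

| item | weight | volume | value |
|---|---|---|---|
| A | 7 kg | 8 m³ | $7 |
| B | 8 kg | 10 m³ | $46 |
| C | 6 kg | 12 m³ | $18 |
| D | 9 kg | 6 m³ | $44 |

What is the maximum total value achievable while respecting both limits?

Feasible sets respecting both limits:
- B: weight 8, volume 10, value 46
- D: weight 9, volume 6, value 44
- A+C: weight 13, volume 20, value 25
Best: $46.

$46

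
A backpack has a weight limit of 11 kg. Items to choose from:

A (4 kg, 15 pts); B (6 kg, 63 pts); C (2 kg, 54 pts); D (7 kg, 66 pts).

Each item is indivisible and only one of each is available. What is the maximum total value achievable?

Check high-value combinations within 11 kg:
- C+D: weight 2+7=9, value 54+66=120
- B+C: weight 6+2=8, value 63+54=117
- A+D: weight 4+7=11, value 15+66=81
- A+B: weight 4+6=10, value 15+63=78
- A+C: weight 4+2=6, value 15+54=69
Best: 120 pts.

120 pts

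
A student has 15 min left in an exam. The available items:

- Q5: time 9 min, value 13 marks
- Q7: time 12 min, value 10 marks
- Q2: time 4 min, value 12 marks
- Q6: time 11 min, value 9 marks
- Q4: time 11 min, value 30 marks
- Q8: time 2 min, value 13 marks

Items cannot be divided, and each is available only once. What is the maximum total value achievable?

43 marks

This is a 0/1 knapsack; check combinations near the capacity.
- Q4+Q8: time 11+2=13, value 30+13=43
- Q2+Q4: time 4+11=15, value 12+30=42
- Q5+Q2+Q8: time 9+4+2=15, value 13+12+13=38
- Q4: time 11, value 30
- Q5+Q8: time 9+2=11, value 13+13=26
Best: 43 marks.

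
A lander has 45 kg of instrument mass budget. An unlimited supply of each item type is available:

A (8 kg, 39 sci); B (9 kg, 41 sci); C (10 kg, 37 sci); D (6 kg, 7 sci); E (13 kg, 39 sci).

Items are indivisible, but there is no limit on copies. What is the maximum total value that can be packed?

205 sci

Best value-per-unit is A at 39/8; filling with it alone gives 5×39 = 195.
Optimal mix: 5×B → mass 45, value 205.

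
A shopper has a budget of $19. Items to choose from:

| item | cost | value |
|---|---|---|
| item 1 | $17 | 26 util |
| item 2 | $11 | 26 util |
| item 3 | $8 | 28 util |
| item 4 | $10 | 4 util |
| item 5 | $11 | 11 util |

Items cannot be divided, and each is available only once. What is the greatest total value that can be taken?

Check high-value combinations within $19:
- item 2+item 3: cost 11+8=19, value 26+28=54
- item 3+item 5: cost 8+11=19, value 28+11=39
- item 3+item 4: cost 8+10=18, value 28+4=32
- item 3: cost 8, value 28
Best: 54 util.

54 util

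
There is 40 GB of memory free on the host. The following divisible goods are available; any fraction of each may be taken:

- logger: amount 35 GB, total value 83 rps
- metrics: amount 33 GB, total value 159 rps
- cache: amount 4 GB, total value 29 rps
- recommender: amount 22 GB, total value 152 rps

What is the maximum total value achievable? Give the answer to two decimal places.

248.45

Take in order of value per unit:
- cache (29/4 per unit): all 4 → value 29, running total 29.00
- recommender (152/22 per unit): all 22 → value 152, running total 181.00
- metrics (159/33 per unit): 14 of 33 → value 14×159/33 = 67.4545, running total 248.45
Total 248.45.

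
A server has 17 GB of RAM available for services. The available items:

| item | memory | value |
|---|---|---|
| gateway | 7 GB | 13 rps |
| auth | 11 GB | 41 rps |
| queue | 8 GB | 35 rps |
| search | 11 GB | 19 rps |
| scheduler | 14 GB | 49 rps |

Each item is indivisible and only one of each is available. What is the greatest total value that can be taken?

This is a 0/1 knapsack; check combinations near the capacity.
- scheduler: memory 14, value 49
- gateway+queue: memory 7+8=15, value 13+35=48
- auth: memory 11, value 41
Best: 49 rps.

49 rps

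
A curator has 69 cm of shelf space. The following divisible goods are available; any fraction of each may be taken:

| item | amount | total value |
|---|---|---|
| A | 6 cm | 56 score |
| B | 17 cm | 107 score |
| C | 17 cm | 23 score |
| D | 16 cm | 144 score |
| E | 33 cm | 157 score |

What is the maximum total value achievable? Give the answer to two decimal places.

Take in order of value per unit:
- A (56/6 per unit): all 6 → value 56, running total 56.00
- D (144/16 per unit): all 16 → value 144, running total 200.00
- B (107/17 per unit): all 17 → value 107, running total 307.00
- E (157/33 per unit): 30 of 33 → value 30×157/33 = 142.7273, running total 449.73
Total 449.73.

449.73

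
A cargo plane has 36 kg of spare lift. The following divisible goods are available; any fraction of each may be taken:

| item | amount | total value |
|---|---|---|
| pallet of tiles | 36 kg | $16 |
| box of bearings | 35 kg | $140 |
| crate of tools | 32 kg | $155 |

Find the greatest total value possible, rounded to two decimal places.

Take in order of value per unit:
- crate of tools (155/32 per unit): all 32 → value 155, running total 155.00
- box of bearings (140/35 per unit): 4 of 35 → value 4×140/35 = 16.0000, running total 171.00
Total 171.00.

171.00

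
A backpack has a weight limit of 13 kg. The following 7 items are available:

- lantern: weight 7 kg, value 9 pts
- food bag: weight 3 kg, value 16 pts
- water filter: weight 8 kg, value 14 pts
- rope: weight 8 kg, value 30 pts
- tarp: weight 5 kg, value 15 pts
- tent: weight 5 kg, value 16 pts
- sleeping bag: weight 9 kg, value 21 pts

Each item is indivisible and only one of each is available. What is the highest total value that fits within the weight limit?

Check high-value combinations within 13 kg:
- food bag+tarp+tent: weight 3+5+5=13, value 16+15+16=47
- food bag+rope: weight 3+8=11, value 16+30=46
- rope+tent: weight 8+5=13, value 30+16=46
- rope+tarp: weight 8+5=13, value 30+15=45
- food bag+sleeping bag: weight 3+9=12, value 16+21=37
Best: 47 pts.

47 pts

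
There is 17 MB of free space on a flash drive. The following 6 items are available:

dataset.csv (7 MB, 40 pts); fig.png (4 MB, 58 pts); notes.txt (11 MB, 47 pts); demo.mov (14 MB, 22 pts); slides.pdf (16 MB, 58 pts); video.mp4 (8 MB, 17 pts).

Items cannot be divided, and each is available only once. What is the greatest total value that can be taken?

105 pts

Check high-value combinations within 17 MB:
- fig.png+notes.txt: size 4+11=15, value 58+47=105
- dataset.csv+fig.png: size 7+4=11, value 40+58=98
- fig.png+video.mp4: size 4+8=12, value 58+17=75
- fig.png: size 4, value 58
- slides.pdf: size 16, value 58
Best: 105 pts.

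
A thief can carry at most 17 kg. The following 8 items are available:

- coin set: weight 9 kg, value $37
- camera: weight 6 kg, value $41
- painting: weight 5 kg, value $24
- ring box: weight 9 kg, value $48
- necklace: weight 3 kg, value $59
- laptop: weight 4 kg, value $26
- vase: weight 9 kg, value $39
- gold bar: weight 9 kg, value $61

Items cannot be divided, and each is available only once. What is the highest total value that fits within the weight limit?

Check high-value combinations within 17 kg:
- necklace+laptop+gold bar: weight 3+4+9=16, value 59+26+61=146
- painting+necklace+gold bar: weight 5+3+9=17, value 24+59+61=144
- ring box+necklace+laptop: weight 9+3+4=16, value 48+59+26=133
Best: $146.

$146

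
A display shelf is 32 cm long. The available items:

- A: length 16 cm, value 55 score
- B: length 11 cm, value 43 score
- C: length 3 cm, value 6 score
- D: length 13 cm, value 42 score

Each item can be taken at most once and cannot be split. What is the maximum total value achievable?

Check high-value combinations within 32 cm:
- A+B+C: length 16+11+3=30, value 55+43+6=104
- A+C+D: length 16+3+13=32, value 55+6+42=103
- A+B: length 16+11=27, value 55+43=98
Best: 104 score.

104 score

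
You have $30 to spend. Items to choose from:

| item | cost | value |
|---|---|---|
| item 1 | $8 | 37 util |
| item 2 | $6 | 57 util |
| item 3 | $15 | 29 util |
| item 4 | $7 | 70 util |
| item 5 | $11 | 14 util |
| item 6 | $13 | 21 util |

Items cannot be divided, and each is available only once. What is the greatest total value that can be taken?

Check high-value combinations within $30:
- item 1+item 2+item 4: cost 8+6+7=21, value 37+57+70=164
- item 2+item 3+item 4: cost 6+15+7=28, value 57+29+70=156
- item 2+item 4+item 6: cost 6+7+13=26, value 57+70+21=148
Best: 164 util.

164 util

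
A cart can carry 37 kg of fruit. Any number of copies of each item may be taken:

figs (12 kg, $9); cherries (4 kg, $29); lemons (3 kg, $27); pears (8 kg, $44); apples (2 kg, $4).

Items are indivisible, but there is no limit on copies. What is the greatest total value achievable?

Best value-per-unit is lemons at 27/3; filling with it alone gives 12×27 = 324.
Optimal mix: 1×cherries + 11×lemons → weight 37, value 326.

$326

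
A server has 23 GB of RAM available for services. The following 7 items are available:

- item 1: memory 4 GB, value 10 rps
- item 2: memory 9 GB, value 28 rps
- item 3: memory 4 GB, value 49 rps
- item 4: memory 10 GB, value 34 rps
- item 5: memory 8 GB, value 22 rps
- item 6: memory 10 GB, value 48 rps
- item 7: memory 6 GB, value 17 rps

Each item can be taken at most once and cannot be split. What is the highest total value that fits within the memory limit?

Check high-value combinations within 23 GB:
- item 2+item 3+item 6: memory 9+4+10=23, value 28+49+48=125
- item 3+item 5+item 6: memory 4+8+10=22, value 49+22+48=119
- item 3+item 6+item 7: memory 4+10+6=20, value 49+48+17=114
- item 2+item 3+item 4: memory 9+4+10=23, value 28+49+34=111
Best: 125 rps.

125 rps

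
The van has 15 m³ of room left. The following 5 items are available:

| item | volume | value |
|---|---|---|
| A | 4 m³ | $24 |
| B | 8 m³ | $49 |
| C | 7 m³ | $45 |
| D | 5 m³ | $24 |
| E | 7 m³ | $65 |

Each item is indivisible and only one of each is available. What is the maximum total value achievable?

Check high-value combinations within 15 m³:
- B+E: volume 8+7=15, value 49+65=114
- C+E: volume 7+7=14, value 45+65=110
- B+C: volume 8+7=15, value 49+45=94
- A+E: volume 4+7=11, value 24+65=89
Best: $114.

$114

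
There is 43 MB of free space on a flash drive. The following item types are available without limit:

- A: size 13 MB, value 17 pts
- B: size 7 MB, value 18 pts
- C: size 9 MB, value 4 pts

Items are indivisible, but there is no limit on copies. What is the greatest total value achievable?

Best value-per-unit is B at 18/7, and filling with it alone uses size 6×7=42. No mix of the others beats 6×18 = 108.

108 pts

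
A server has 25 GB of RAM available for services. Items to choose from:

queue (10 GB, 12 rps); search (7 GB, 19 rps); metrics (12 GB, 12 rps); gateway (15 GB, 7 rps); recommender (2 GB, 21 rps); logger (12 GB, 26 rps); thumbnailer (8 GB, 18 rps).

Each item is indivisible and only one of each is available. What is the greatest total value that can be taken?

Check high-value combinations within 25 GB:
- search+recommender+logger: memory 7+2+12=21, value 19+21+26=66
- recommender+logger+thumbnailer: memory 2+12+8=22, value 21+26+18=65
- queue+recommender+logger: memory 10+2+12=24, value 12+21+26=59
Best: 66 rps.

66 rps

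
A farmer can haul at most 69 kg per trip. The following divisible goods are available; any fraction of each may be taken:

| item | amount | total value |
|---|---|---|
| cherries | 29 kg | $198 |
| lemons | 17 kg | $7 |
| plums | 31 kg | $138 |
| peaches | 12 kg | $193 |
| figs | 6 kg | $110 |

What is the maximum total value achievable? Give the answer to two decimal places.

Take in order of value per unit:
- figs (110/6 per unit): all 6 → value 110, running total 110.00
- peaches (193/12 per unit): all 12 → value 193, running total 303.00
- cherries (198/29 per unit): all 29 → value 198, running total 501.00
- plums (138/31 per unit): 22 of 31 → value 22×138/31 = 97.9355, running total 598.94
Total 598.94.

598.94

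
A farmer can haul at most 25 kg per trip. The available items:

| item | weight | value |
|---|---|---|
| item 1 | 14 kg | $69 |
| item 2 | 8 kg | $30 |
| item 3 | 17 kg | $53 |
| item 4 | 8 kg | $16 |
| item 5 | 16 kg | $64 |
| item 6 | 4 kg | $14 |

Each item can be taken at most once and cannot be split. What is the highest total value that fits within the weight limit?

$99

Check high-value combinations within 25 kg:
- item 1+item 2: weight 14+8=22, value 69+30=99
- item 2+item 5: weight 8+16=24, value 30+64=94
- item 1+item 4: weight 14+8=22, value 69+16=85
Best: $99.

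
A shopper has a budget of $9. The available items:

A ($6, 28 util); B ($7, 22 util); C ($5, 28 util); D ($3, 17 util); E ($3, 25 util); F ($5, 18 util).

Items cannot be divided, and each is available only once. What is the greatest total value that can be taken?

Check high-value combinations within $9:
- C+E: cost 5+3=8, value 28+25=53
- A+E: cost 6+3=9, value 28+25=53
- C+D: cost 5+3=8, value 28+17=45
- A+D: cost 6+3=9, value 28+17=45
Best: 53 util.

53 util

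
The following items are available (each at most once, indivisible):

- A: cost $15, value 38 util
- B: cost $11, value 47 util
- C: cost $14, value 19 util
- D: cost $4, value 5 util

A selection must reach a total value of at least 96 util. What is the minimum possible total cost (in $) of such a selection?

40

Subsets with value ≥ 96, sorted by total cost:
- A+B+C: cost 40, value 104
- A+B+C+D: cost 44, value 109
Minimum cost: 40 $.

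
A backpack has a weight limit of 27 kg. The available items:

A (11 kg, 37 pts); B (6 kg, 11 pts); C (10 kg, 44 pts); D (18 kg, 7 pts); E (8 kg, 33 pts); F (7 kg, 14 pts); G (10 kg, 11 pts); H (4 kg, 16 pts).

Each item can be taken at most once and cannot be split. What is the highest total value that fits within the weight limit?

97 pts

Check high-value combinations within 27 kg:
- A+C+H: weight 11+10+4=25, value 37+44+16=97
- C+E+H: weight 10+8+4=22, value 44+33+16=93
- A+B+C: weight 11+6+10=27, value 37+11+44=92
- C+E+F: weight 10+8+7=25, value 44+33+14=91
- B+C+E: weight 6+10+8=24, value 11+44+33=88
Best: 97 pts.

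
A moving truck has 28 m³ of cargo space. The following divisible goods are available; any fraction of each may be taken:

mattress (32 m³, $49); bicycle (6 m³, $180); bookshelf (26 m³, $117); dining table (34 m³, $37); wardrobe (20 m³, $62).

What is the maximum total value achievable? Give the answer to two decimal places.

Take in order of value per unit:
- bicycle (180/6 per unit): all 6 → value 180, running total 180.00
- bookshelf (117/26 per unit): 22 of 26 → value 22×117/26 = 99.0000, running total 279.00
Total 279.00.

279.00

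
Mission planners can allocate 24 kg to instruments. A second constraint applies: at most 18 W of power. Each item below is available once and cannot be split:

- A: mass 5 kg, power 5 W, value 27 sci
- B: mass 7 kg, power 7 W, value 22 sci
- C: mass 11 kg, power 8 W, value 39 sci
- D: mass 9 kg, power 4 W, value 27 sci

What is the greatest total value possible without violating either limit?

76 sci

Feasible sets respecting both limits:
- A+B+D: mass 21, power 16, value 76
- A+C: mass 16, power 13, value 66
- C+D: mass 20, power 12, value 66
Best: 76 sci.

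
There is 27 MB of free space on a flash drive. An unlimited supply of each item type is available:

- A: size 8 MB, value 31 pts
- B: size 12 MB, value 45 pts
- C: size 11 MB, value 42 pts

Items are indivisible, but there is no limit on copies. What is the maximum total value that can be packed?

Best value-per-unit is A at 31/8; filling with it alone gives 3×31 = 93.
Optimal mix: 2×A + 1×C → size 27, value 104.

104 pts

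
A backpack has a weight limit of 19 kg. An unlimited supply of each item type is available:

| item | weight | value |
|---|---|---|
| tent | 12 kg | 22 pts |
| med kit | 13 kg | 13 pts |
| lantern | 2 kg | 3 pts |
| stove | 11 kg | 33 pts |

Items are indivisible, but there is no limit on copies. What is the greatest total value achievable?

Best value-per-unit is stove at 33/11; filling with it alone gives 1×33 = 33.
Optimal mix: 4×lantern + 1×stove → weight 19, value 45.

45 pts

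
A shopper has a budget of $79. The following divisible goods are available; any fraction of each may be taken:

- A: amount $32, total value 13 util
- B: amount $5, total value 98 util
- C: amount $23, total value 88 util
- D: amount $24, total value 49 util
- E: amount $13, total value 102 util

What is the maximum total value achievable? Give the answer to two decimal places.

Take in order of value per unit:
- B (98/5 per unit): all 5 → value 98, running total 98.00
- E (102/13 per unit): all 13 → value 102, running total 200.00
- C (88/23 per unit): all 23 → value 88, running total 288.00
- D (49/24 per unit): all 24 → value 49, running total 337.00
- A (13/32 per unit): 14 of 32 → value 14×13/32 = 5.6875, running total 342.69
Total 342.69.

342.69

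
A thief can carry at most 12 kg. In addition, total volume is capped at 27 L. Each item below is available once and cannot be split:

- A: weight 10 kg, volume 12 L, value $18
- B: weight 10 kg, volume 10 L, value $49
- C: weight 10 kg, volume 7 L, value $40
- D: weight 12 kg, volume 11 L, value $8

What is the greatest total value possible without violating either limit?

Feasible sets respecting both limits:
- B: weight 10, volume 10, value 49
- C: weight 10, volume 7, value 40
- A: weight 10, volume 12, value 18
Best: $49.

$49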